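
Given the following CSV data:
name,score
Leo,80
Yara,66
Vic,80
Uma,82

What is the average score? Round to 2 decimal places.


Scores: 80, 66, 80, 82
Sum = 308
Count = 4
Average = 308 / 4 = 77.00

ANSWER: 77.00


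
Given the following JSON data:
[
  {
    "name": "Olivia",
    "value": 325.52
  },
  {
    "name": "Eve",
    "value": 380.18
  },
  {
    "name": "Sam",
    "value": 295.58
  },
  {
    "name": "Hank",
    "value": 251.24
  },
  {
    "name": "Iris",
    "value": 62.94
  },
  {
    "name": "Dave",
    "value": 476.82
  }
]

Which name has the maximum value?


Comparing values:
  Olivia: 325.52
  Eve: 380.18
  Sam: 295.58
  Hank: 251.24
  Iris: 62.94
  Dave: 476.82
Maximum: Dave (476.82)

ANSWER: Dave


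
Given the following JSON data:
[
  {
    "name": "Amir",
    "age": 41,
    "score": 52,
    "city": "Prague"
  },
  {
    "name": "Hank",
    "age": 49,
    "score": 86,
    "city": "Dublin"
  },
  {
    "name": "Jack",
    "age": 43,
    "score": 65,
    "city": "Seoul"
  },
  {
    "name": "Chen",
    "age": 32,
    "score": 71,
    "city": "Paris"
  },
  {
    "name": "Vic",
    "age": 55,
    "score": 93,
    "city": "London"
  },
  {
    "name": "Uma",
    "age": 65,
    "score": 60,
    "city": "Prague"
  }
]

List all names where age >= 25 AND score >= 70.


Checking both conditions:
  Amir (age=41, score=52) -> no
  Hank (age=49, score=86) -> YES
  Jack (age=43, score=65) -> no
  Chen (age=32, score=71) -> YES
  Vic (age=55, score=93) -> YES
  Uma (age=65, score=60) -> no


ANSWER: Hank, Chen, Vic


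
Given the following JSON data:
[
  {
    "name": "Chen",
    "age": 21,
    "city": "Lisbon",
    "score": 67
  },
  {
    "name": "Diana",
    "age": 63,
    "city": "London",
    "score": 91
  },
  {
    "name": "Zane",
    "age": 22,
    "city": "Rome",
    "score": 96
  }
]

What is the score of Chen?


Looking up record where name = Chen
Record index: 0
Field 'score' = 67

ANSWER: 67


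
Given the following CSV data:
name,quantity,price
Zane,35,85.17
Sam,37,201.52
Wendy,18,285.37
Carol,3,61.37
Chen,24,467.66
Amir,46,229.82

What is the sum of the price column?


Values in 'price' column:
  Row 1: 85.17
  Row 2: 201.52
  Row 3: 285.37
  Row 4: 61.37
  Row 5: 467.66
  Row 6: 229.82
Sum = 85.17 + 201.52 + 285.37 + 61.37 + 467.66 + 229.82 = 1330.91

ANSWER: 1330.91


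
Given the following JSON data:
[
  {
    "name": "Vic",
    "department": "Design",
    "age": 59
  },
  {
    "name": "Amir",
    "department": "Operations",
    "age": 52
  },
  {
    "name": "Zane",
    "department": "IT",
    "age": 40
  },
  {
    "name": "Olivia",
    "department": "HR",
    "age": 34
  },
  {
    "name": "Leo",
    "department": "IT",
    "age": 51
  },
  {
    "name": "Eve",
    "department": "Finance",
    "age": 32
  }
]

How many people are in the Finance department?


Scanning records for department = Finance
  Record 5: Eve
Count: 1

ANSWER: 1


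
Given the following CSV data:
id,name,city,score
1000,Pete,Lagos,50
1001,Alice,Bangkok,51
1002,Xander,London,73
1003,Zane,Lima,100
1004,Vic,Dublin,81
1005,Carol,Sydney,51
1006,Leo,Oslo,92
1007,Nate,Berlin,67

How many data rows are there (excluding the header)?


Counting rows (excluding header):
Header: id,name,city,score
Data rows: 8

ANSWER: 8


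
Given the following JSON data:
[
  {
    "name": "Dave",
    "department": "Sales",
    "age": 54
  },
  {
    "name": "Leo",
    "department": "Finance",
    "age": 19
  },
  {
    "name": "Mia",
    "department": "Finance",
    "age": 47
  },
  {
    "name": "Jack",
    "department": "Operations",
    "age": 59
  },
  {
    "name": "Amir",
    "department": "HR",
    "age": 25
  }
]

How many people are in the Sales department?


Scanning records for department = Sales
  Record 0: Dave
Count: 1

ANSWER: 1


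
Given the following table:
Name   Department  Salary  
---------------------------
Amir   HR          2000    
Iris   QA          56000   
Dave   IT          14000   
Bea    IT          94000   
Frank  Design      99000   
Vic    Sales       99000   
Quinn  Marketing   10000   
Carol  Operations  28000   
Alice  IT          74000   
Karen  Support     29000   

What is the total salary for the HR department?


HR department members:
  Amir: 2000
Total = 2000 = 2000

ANSWER: 2000


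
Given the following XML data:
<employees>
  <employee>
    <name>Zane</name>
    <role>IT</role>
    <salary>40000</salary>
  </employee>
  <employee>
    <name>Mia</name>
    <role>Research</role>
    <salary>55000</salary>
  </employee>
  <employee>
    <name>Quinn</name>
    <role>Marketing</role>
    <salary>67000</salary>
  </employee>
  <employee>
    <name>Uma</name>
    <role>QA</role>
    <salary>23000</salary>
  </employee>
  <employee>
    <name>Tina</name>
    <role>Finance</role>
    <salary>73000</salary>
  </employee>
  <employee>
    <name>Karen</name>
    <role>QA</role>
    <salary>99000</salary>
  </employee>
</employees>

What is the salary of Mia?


Searching for <employee> with <name>Mia</name>
Found at position 2
<salary>55000</salary>

ANSWER: 55000


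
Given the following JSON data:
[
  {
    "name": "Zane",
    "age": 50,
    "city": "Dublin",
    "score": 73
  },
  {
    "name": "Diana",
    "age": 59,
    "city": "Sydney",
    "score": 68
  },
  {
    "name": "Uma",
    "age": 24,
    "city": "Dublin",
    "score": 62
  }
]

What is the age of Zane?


Looking up record where name = Zane
Record index: 0
Field 'age' = 50

ANSWER: 50


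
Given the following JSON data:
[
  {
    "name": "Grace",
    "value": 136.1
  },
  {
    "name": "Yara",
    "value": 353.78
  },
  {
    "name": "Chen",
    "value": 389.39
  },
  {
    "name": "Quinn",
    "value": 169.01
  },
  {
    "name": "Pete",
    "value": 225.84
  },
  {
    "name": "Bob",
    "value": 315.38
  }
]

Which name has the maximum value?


Comparing values:
  Grace: 136.1
  Yara: 353.78
  Chen: 389.39
  Quinn: 169.01
  Pete: 225.84
  Bob: 315.38
Maximum: Chen (389.39)

ANSWER: Chen


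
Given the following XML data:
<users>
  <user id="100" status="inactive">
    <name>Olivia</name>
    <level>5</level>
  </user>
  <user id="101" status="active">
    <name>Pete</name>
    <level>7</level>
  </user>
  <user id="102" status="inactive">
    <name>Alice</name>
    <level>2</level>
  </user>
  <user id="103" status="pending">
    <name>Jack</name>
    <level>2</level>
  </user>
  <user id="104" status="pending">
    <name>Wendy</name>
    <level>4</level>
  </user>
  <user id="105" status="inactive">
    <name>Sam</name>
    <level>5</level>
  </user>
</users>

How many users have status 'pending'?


Counting users with status='pending':
  Jack (id=103) -> MATCH
  Wendy (id=104) -> MATCH
Count: 2

ANSWER: 2


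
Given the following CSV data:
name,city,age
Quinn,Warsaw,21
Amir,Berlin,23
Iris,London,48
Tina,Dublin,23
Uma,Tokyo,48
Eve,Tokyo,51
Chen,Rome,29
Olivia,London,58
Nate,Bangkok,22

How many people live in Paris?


Scanning city column for 'Paris':
Total matches: 0

ANSWER: 0


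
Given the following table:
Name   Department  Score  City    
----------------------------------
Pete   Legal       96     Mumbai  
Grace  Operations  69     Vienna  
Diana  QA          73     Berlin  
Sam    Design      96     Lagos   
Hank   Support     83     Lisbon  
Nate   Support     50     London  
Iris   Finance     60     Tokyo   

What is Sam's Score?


Row 4: Sam
Score = 96

ANSWER: 96


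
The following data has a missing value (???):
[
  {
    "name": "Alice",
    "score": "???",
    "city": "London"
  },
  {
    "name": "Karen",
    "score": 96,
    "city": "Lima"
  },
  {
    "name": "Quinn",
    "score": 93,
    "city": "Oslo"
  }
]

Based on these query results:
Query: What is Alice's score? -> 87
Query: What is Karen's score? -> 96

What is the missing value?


The missing value is Alice's score
From query: Alice's score = 87

ANSWER: 87


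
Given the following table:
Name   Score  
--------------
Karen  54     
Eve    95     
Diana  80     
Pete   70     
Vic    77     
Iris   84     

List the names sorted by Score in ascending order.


Sorting by Score (ascending):
  Karen: 54
  Pete: 70
  Vic: 77
  Diana: 80
  Iris: 84
  Eve: 95


ANSWER: Karen, Pete, Vic, Diana, Iris, Eve


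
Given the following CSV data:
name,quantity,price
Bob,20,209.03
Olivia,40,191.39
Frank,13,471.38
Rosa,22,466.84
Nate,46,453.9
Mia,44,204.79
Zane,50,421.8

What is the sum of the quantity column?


Values in 'quantity' column:
  Row 1: 20
  Row 2: 40
  Row 3: 13
  Row 4: 22
  Row 5: 46
  Row 6: 44
  Row 7: 50
Sum = 20 + 40 + 13 + 22 + 46 + 44 + 50 = 235

ANSWER: 235


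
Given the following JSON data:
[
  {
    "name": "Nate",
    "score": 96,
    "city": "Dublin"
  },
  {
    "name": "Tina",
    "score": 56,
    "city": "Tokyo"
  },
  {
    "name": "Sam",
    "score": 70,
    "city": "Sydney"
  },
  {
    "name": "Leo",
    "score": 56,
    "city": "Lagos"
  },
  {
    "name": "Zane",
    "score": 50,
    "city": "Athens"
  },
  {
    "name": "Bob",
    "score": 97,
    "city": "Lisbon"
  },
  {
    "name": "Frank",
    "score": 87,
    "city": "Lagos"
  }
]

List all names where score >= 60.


Filtering records where score >= 60:
  Nate (score=96) -> YES
  Tina (score=56) -> no
  Sam (score=70) -> YES
  Leo (score=56) -> no
  Zane (score=50) -> no
  Bob (score=97) -> YES
  Frank (score=87) -> YES


ANSWER: Nate, Sam, Bob, Frank


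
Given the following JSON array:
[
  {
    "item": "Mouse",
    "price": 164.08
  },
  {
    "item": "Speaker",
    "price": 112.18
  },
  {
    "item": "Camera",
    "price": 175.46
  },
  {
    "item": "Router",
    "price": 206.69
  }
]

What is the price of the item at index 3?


Array index 3 -> Router
price = 206.69

ANSWER: 206.69


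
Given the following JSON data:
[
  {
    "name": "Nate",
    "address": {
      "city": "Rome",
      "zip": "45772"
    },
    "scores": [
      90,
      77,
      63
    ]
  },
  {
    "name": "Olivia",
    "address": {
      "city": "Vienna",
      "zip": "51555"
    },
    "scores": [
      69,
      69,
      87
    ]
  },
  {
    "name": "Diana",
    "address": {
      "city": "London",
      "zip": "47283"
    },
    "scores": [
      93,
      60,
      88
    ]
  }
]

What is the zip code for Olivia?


Path: records[1].address.zip
Value: 51555

ANSWER: 51555


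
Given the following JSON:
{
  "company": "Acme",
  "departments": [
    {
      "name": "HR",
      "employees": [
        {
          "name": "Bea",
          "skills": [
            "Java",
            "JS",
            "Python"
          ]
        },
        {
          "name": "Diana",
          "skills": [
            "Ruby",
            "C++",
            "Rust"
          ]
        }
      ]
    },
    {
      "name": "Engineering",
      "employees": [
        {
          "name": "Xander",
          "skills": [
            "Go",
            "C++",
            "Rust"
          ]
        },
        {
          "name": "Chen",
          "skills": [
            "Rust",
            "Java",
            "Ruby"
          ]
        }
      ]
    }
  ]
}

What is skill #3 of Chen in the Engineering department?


Path: departments[1].employees[1].skills[2]
Value: Ruby

ANSWER: Ruby


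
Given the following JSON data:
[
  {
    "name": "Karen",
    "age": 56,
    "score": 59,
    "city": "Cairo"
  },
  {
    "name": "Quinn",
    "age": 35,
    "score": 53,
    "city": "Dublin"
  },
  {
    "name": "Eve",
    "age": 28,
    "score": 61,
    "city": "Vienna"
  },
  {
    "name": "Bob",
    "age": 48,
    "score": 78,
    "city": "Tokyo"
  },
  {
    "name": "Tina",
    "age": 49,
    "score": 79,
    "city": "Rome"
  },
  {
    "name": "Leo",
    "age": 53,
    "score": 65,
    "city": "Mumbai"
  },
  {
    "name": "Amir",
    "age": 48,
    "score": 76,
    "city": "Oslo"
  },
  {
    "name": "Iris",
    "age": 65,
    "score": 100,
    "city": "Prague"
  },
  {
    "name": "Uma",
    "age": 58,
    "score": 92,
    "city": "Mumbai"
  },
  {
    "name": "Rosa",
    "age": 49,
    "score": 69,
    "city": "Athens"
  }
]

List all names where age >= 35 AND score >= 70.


Checking both conditions:
  Karen (age=56, score=59) -> no
  Quinn (age=35, score=53) -> no
  Eve (age=28, score=61) -> no
  Bob (age=48, score=78) -> YES
  Tina (age=49, score=79) -> YES
  Leo (age=53, score=65) -> no
  Amir (age=48, score=76) -> YES
  Iris (age=65, score=100) -> YES
  Uma (age=58, score=92) -> YES
  Rosa (age=49, score=69) -> no


ANSWER: Bob, Tina, Amir, Iris, Uma


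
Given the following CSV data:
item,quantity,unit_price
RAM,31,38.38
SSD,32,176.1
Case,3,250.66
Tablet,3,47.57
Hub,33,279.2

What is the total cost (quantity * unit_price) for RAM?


Row: RAM
quantity = 31
unit_price = 38.38
total = 31 * 38.38 = 1189.78

ANSWER: 1189.78


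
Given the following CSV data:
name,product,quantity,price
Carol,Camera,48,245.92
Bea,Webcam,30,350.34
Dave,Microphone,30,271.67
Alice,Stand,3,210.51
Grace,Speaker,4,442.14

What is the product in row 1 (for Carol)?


Row 1: Carol
Column 'product' = Camera

ANSWER: Camera


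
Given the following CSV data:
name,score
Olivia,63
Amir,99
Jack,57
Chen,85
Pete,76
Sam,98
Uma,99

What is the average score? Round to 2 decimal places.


Scores: 63, 99, 57, 85, 76, 98, 99
Sum = 577
Count = 7
Average = 577 / 7 = 82.43

ANSWER: 82.43


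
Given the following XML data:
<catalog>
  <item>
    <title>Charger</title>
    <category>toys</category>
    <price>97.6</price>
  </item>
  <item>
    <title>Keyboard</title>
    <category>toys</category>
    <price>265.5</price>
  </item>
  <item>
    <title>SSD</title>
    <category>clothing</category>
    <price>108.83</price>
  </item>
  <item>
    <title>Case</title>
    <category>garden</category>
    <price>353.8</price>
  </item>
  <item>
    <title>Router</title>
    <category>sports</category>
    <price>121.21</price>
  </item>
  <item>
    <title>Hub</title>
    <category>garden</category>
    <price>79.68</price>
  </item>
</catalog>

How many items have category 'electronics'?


Scanning <item> elements for <category>electronics</category>:
Count: 0

ANSWER: 0


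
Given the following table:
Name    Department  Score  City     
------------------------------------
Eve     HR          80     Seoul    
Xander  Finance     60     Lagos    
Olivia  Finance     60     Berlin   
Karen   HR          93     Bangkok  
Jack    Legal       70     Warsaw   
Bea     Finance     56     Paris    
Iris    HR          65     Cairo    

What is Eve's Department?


Row 1: Eve
Department = HR

ANSWER: HR


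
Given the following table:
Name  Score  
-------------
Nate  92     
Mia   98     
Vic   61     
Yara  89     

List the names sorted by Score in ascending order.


Sorting by Score (ascending):
  Vic: 61
  Yara: 89
  Nate: 92
  Mia: 98


ANSWER: Vic, Yara, Nate, Mia


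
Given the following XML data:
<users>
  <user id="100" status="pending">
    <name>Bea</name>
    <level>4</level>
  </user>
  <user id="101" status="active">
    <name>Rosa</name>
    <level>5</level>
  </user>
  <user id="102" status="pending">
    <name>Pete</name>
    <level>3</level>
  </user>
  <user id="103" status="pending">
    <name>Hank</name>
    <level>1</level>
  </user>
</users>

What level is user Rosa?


Finding user: Rosa
<level>5</level>

ANSWER: 5


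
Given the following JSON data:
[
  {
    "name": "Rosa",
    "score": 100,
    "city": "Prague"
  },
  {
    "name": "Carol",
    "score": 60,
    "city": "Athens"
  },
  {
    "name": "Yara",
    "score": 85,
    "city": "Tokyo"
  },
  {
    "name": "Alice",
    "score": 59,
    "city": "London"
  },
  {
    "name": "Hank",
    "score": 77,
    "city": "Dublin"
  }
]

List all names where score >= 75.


Filtering records where score >= 75:
  Rosa (score=100) -> YES
  Carol (score=60) -> no
  Yara (score=85) -> YES
  Alice (score=59) -> no
  Hank (score=77) -> YES


ANSWER: Rosa, Yara, Hank


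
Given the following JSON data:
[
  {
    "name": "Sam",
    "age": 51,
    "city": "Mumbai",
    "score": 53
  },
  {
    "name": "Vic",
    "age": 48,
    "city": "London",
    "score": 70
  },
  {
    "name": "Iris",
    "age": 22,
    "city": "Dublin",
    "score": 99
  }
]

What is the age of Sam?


Looking up record where name = Sam
Record index: 0
Field 'age' = 51

ANSWER: 51


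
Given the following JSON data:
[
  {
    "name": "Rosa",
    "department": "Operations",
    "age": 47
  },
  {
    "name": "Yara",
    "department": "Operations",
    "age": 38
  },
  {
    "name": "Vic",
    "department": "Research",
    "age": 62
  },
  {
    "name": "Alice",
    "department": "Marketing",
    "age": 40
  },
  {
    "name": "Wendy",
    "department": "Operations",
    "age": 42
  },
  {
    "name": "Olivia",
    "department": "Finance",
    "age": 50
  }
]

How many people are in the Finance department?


Scanning records for department = Finance
  Record 5: Olivia
Count: 1

ANSWER: 1


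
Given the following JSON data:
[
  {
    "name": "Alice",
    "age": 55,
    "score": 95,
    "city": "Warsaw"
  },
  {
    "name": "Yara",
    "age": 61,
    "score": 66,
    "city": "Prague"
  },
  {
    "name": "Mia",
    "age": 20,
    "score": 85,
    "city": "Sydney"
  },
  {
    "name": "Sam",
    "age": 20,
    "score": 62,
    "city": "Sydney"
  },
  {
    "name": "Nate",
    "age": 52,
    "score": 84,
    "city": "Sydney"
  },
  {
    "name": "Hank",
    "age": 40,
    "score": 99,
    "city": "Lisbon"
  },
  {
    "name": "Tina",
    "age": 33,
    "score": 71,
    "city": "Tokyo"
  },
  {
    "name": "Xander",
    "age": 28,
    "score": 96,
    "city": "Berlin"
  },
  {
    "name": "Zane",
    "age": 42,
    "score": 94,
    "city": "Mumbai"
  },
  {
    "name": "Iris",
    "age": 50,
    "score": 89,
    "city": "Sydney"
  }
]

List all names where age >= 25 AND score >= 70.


Checking both conditions:
  Alice (age=55, score=95) -> YES
  Yara (age=61, score=66) -> no
  Mia (age=20, score=85) -> no
  Sam (age=20, score=62) -> no
  Nate (age=52, score=84) -> YES
  Hank (age=40, score=99) -> YES
  Tina (age=33, score=71) -> YES
  Xander (age=28, score=96) -> YES
  Zane (age=42, score=94) -> YES
  Iris (age=50, score=89) -> YES


ANSWER: Alice, Nate, Hank, Tina, Xander, Zane, Iris


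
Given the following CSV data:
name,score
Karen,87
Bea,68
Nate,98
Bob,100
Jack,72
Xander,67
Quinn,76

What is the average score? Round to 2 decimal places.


Scores: 87, 68, 98, 100, 72, 67, 76
Sum = 568
Count = 7
Average = 568 / 7 = 81.14

ANSWER: 81.14


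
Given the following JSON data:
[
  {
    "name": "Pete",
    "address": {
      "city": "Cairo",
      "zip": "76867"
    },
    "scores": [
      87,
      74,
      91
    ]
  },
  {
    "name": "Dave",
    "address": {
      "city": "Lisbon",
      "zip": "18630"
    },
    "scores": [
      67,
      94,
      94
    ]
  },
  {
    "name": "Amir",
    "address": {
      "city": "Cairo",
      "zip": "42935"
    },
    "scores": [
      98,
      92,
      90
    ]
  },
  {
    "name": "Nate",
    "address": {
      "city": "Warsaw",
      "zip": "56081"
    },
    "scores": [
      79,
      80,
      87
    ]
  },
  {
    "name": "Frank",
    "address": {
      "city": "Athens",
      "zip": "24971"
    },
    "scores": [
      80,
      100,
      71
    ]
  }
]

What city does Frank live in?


Path: records[4].address.city
Value: Athens

ANSWER: Athens


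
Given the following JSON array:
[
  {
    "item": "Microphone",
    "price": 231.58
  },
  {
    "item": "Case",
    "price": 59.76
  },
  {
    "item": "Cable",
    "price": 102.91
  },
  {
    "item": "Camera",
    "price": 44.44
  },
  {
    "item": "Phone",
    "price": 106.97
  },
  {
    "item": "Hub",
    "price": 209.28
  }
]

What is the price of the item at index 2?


Array index 2 -> Cable
price = 102.91

ANSWER: 102.91


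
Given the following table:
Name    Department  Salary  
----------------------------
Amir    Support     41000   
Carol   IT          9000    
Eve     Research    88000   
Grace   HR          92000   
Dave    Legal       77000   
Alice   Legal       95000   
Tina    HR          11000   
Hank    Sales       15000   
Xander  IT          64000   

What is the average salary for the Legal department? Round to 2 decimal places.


Legal department members:
  Dave: 77000
  Alice: 95000
Sum = 172000
Count = 2
Average = 172000 / 2 = 86000.00

ANSWER: 86000.00


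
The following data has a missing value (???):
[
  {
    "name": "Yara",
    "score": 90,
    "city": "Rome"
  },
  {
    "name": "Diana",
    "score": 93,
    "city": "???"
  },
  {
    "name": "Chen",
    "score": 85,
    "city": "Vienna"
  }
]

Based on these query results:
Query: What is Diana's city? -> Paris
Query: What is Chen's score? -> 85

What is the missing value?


The missing value is Diana's city
From query: Diana's city = Paris

ANSWER: Paris


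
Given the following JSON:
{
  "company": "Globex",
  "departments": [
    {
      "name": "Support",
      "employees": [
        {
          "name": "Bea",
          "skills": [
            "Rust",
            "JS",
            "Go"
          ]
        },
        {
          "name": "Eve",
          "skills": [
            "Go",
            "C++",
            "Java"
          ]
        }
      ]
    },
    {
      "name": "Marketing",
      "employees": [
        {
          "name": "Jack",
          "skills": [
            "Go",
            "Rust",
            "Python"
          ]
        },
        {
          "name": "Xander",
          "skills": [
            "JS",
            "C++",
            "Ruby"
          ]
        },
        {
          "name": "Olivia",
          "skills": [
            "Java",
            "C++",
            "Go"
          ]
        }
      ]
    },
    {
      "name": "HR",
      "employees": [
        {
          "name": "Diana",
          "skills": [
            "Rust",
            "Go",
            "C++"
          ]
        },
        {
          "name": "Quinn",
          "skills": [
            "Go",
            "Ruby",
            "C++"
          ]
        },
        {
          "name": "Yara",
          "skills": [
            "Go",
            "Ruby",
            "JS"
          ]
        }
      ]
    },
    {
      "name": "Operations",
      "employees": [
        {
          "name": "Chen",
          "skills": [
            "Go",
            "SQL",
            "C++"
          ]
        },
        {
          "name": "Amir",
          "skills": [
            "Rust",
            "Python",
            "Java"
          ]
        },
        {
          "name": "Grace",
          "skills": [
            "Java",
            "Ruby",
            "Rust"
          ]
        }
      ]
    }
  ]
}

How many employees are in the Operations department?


Path: departments[3].employees
Count: 3

ANSWER: 3


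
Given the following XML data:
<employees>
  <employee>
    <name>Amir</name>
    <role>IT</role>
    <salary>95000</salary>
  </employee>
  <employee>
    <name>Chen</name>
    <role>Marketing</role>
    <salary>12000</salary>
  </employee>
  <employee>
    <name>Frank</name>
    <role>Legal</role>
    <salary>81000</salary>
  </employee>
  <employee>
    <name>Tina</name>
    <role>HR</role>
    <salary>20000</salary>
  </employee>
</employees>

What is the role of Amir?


Searching for <employee> with <name>Amir</name>
Found at position 1
<role>IT</role>

ANSWER: IT


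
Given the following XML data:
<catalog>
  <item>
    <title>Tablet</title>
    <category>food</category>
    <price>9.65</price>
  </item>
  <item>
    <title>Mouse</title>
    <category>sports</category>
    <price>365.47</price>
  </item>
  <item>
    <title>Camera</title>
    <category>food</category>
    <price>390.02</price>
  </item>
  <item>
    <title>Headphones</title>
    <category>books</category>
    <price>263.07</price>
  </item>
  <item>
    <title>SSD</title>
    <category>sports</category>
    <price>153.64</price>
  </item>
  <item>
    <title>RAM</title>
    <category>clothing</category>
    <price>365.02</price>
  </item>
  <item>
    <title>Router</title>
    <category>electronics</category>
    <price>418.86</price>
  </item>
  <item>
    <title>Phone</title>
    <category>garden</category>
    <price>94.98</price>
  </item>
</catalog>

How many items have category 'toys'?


Scanning <item> elements for <category>toys</category>:
Count: 0

ANSWER: 0


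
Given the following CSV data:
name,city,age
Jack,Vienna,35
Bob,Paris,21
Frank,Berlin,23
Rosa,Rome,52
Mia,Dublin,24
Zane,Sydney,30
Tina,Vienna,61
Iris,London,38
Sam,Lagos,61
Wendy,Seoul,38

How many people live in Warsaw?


Scanning city column for 'Warsaw':
Total matches: 0

ANSWER: 0


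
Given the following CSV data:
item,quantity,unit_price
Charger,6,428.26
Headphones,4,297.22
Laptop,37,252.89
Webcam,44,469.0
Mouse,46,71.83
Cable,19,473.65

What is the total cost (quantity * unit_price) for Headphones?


Row: Headphones
quantity = 4
unit_price = 297.22
total = 4 * 297.22 = 1188.88

ANSWER: 1188.88


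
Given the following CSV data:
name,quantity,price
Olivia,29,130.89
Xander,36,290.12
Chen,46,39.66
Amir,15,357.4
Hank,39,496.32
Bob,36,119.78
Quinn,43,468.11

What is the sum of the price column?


Values in 'price' column:
  Row 1: 130.89
  Row 2: 290.12
  Row 3: 39.66
  Row 4: 357.4
  Row 5: 496.32
  Row 6: 119.78
  Row 7: 468.11
Sum = 130.89 + 290.12 + 39.66 + 357.4 + 496.32 + 119.78 + 468.11 = 1902.28

ANSWER: 1902.28


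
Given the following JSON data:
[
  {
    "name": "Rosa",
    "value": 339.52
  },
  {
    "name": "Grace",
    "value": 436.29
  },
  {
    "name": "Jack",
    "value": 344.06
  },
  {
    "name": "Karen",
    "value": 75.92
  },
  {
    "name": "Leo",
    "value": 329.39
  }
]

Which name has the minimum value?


Comparing values:
  Rosa: 339.52
  Grace: 436.29
  Jack: 344.06
  Karen: 75.92
  Leo: 329.39
Minimum: Karen (75.92)

ANSWER: Karen


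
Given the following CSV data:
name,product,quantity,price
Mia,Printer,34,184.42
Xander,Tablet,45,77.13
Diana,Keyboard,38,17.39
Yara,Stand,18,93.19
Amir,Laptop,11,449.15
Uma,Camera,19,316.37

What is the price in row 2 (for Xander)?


Row 2: Xander
Column 'price' = 77.13

ANSWER: 77.13


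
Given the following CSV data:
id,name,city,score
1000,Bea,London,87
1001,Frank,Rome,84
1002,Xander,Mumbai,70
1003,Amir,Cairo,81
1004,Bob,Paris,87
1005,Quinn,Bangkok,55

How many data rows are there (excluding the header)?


Counting rows (excluding header):
Header: id,name,city,score
Data rows: 6

ANSWER: 6


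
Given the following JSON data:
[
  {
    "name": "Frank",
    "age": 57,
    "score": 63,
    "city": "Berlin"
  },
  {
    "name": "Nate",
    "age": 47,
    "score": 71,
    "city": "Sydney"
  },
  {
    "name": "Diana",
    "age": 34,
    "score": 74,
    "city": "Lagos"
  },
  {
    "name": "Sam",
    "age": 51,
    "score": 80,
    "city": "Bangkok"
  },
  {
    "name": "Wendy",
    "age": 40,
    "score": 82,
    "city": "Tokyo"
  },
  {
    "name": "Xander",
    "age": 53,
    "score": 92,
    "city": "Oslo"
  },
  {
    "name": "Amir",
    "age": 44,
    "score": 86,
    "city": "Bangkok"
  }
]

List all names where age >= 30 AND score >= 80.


Checking both conditions:
  Frank (age=57, score=63) -> no
  Nate (age=47, score=71) -> no
  Diana (age=34, score=74) -> no
  Sam (age=51, score=80) -> YES
  Wendy (age=40, score=82) -> YES
  Xander (age=53, score=92) -> YES
  Amir (age=44, score=86) -> YES


ANSWER: Sam, Wendy, Xander, Amir


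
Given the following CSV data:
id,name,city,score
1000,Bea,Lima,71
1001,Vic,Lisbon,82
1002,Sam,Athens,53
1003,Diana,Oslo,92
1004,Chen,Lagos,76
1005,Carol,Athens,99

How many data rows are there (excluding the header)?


Counting rows (excluding header):
Header: id,name,city,score
Data rows: 6

ANSWER: 6


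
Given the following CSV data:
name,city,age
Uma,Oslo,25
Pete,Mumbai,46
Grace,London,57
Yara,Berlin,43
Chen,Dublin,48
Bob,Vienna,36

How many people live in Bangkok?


Scanning city column for 'Bangkok':
Total matches: 0

ANSWER: 0


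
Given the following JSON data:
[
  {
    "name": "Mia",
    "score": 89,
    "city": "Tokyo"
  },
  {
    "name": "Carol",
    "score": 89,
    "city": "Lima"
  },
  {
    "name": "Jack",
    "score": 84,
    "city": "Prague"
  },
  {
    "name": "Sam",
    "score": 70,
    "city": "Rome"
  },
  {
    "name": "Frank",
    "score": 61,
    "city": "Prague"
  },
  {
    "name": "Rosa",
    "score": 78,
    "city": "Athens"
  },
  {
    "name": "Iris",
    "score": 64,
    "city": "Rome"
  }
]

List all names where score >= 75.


Filtering records where score >= 75:
  Mia (score=89) -> YES
  Carol (score=89) -> YES
  Jack (score=84) -> YES
  Sam (score=70) -> no
  Frank (score=61) -> no
  Rosa (score=78) -> YES
  Iris (score=64) -> no


ANSWER: Mia, Carol, Jack, Rosa


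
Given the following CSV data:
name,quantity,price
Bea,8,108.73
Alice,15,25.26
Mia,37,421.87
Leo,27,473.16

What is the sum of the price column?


Values in 'price' column:
  Row 1: 108.73
  Row 2: 25.26
  Row 3: 421.87
  Row 4: 473.16
Sum = 108.73 + 25.26 + 421.87 + 473.16 = 1029.02

ANSWER: 1029.02


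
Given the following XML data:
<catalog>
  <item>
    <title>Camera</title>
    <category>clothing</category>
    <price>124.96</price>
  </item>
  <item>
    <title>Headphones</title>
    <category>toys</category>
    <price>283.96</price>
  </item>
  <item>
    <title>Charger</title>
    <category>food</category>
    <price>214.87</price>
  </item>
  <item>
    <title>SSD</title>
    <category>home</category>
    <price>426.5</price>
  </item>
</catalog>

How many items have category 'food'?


Scanning <item> elements for <category>food</category>:
  Item 3: Charger -> MATCH
Count: 1

ANSWER: 1


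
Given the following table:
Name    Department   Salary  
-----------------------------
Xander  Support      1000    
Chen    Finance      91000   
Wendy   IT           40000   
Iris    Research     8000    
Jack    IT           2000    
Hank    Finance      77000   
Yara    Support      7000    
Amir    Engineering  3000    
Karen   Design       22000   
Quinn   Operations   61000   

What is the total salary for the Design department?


Design department members:
  Karen: 22000
Total = 22000 = 22000

ANSWER: 22000


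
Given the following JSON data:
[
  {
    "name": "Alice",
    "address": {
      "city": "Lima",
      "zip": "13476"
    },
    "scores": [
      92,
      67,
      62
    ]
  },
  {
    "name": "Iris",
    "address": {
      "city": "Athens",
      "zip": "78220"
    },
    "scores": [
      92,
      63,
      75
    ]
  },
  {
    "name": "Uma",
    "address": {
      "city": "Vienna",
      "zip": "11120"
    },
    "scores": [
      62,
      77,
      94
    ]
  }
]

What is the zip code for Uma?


Path: records[2].address.zip
Value: 11120

ANSWER: 11120


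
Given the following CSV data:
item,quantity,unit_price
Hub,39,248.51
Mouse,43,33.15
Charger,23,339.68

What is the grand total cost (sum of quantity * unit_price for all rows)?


Computing row totals:
  Hub: 39 * 248.51 = 9691.89
  Mouse: 43 * 33.15 = 1425.45
  Charger: 23 * 339.68 = 7812.64
Grand total = 9691.89 + 1425.45 + 7812.64 = 18929.98

ANSWER: 18929.98


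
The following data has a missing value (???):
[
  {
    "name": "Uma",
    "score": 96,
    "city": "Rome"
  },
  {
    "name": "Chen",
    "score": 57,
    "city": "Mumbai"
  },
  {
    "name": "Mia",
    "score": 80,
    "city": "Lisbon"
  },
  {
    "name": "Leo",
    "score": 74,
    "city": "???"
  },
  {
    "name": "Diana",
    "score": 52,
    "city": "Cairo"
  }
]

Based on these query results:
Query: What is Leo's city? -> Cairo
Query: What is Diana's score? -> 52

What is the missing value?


The missing value is Leo's city
From query: Leo's city = Cairo

ANSWER: Cairo


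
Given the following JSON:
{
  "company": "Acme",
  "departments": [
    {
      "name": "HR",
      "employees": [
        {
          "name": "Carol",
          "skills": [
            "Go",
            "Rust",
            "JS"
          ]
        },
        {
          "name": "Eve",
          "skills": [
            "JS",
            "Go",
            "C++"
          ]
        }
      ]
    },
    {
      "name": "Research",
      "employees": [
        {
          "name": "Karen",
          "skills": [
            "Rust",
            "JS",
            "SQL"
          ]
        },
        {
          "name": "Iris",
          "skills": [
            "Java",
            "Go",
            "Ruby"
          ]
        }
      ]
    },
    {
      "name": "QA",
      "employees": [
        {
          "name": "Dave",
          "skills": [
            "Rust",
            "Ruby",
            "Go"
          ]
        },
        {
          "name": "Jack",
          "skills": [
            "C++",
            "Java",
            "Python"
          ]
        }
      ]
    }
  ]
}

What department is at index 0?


Path: departments[0].name
Value: HR

ANSWER: HR


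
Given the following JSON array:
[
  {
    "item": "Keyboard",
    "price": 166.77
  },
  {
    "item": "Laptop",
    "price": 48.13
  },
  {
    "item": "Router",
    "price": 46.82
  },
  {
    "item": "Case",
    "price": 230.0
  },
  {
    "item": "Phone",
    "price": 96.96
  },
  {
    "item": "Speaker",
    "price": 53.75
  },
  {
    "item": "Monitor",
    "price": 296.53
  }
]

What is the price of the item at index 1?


Array index 1 -> Laptop
price = 48.13

ANSWER: 48.13


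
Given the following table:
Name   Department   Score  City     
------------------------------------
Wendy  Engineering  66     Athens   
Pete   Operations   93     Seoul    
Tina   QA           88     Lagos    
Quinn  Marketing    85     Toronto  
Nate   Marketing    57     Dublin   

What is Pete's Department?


Row 2: Pete
Department = Operations

ANSWER: Operations


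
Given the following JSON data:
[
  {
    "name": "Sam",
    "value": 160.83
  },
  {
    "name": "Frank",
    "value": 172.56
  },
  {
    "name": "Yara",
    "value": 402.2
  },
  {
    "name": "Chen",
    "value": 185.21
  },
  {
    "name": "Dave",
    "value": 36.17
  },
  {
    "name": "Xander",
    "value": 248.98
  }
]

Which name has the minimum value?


Comparing values:
  Sam: 160.83
  Frank: 172.56
  Yara: 402.2
  Chen: 185.21
  Dave: 36.17
  Xander: 248.98
Minimum: Dave (36.17)

ANSWER: Dave


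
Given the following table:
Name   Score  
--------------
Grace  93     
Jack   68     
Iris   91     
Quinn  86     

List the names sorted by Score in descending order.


Sorting by Score (descending):
  Grace: 93
  Iris: 91
  Quinn: 86
  Jack: 68


ANSWER: Grace, Iris, Quinn, Jack


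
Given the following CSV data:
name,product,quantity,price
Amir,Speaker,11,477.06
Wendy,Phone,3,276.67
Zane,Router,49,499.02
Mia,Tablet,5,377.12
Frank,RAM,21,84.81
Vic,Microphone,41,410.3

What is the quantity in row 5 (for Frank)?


Row 5: Frank
Column 'quantity' = 21

ANSWER: 21


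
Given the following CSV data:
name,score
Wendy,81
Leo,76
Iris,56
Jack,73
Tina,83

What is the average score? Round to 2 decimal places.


Scores: 81, 76, 56, 73, 83
Sum = 369
Count = 5
Average = 369 / 5 = 73.80

ANSWER: 73.80


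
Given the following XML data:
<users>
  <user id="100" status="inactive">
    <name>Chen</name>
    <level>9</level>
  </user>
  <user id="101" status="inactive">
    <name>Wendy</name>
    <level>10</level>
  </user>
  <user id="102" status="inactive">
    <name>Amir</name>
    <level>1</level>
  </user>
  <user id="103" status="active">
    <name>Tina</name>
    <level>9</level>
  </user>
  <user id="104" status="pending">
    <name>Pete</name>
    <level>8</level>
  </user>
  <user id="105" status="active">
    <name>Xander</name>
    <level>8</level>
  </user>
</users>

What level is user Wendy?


Finding user: Wendy
<level>10</level>

ANSWER: 10


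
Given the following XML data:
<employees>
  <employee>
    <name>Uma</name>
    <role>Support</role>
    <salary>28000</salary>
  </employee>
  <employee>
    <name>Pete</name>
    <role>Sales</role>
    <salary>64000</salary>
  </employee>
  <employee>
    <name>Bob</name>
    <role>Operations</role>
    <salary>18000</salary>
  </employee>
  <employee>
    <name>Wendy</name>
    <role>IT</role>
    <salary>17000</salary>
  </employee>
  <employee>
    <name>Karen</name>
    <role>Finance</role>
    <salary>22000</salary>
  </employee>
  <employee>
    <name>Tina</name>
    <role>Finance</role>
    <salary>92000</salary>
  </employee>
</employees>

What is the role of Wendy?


Searching for <employee> with <name>Wendy</name>
Found at position 4
<role>IT</role>

ANSWER: IT


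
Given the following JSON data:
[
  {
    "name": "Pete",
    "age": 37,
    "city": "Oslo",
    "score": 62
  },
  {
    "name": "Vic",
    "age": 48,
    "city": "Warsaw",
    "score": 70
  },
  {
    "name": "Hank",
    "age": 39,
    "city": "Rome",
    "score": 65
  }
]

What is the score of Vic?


Looking up record where name = Vic
Record index: 1
Field 'score' = 70

ANSWER: 70


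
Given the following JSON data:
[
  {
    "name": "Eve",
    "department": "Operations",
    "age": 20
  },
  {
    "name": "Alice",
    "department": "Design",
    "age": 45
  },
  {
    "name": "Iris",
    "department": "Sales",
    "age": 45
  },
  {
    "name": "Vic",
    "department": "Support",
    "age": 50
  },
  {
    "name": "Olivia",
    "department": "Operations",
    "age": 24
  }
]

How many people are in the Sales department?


Scanning records for department = Sales
  Record 2: Iris
Count: 1

ANSWER: 1


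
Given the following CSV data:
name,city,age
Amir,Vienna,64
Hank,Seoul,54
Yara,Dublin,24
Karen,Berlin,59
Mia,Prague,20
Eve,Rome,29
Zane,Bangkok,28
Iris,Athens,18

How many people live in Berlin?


Scanning city column for 'Berlin':
  Row 4: Karen -> MATCH
Total matches: 1

ANSWER: 1


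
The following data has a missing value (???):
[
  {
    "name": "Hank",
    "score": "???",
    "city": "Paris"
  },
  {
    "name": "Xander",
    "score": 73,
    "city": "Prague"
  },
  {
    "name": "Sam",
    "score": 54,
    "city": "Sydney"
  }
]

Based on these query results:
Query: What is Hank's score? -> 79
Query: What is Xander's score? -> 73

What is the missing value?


The missing value is Hank's score
From query: Hank's score = 79

ANSWER: 79


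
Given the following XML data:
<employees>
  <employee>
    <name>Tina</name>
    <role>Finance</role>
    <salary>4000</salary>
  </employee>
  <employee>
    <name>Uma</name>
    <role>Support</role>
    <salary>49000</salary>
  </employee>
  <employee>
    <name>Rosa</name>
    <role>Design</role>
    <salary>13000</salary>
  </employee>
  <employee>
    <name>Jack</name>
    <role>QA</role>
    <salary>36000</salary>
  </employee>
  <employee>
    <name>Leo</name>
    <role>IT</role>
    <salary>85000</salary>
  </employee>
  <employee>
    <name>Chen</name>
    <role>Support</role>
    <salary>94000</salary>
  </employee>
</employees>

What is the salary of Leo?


Searching for <employee> with <name>Leo</name>
Found at position 5
<salary>85000</salary>

ANSWER: 85000


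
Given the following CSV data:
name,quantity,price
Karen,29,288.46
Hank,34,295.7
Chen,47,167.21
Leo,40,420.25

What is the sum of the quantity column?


Values in 'quantity' column:
  Row 1: 29
  Row 2: 34
  Row 3: 47
  Row 4: 40
Sum = 29 + 34 + 47 + 40 = 150

ANSWER: 150


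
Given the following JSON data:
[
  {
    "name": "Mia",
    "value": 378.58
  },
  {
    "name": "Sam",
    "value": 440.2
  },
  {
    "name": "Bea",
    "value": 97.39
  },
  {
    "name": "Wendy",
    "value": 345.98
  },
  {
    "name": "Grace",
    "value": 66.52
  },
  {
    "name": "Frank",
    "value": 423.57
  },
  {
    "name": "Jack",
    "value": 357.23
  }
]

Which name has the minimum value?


Comparing values:
  Mia: 378.58
  Sam: 440.2
  Bea: 97.39
  Wendy: 345.98
  Grace: 66.52
  Frank: 423.57
  Jack: 357.23
Minimum: Grace (66.52)

ANSWER: Grace


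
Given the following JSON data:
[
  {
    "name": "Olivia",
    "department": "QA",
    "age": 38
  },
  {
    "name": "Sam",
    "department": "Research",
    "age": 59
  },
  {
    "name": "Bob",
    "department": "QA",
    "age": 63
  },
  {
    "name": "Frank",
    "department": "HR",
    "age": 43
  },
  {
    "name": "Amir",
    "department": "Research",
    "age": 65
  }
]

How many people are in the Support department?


Scanning records for department = Support
  No matches found
Count: 0

ANSWER: 0
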